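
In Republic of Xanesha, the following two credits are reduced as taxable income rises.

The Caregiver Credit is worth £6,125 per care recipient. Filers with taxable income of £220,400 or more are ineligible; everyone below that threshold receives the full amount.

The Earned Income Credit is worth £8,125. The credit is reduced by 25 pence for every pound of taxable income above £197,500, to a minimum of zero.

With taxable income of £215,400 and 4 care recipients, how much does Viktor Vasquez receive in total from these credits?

Caregiver Credit: base = 4 × £6,125 = £24,500. £215,400 is below the £220,400 cutoff, so the full £24,500 applies.
Earned Income Credit: 25% of the £17,900 excess over £197,500 is £4,475; credit = £8,125 − £4,475 = £3,650.
Total: £24,500 + £3,650 = £28,150.

£28,150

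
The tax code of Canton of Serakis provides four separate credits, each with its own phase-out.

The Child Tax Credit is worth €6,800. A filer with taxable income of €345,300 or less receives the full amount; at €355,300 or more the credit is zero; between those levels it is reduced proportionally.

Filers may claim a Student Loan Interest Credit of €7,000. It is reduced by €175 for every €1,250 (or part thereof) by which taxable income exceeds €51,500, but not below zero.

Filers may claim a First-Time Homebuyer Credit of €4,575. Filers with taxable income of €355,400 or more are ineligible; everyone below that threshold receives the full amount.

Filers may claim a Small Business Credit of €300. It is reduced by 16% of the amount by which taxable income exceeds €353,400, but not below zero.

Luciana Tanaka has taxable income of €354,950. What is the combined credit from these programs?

Child Tax Credit: €354,950 is €9,650 into a €10,000 phase-out range, leaving 350/10,000 of the credit: €6,800 × 350/10,000 = €238.
Student Loan Interest Credit: income exceeds €51,500 by €303,450 → 243 increments × €175 = €42,525 ≥ base, so the credit is €0.
First-Time Homebuyer Credit: €354,950 is below the €355,400 cutoff, so the full €4,575 applies.
Small Business Credit: 16% of the €1,550 excess over €353,400 is €248; credit = €300 − €248 = €52.
Total: €238 + €0 + €4,575 + €52 = €4,865.

€4,865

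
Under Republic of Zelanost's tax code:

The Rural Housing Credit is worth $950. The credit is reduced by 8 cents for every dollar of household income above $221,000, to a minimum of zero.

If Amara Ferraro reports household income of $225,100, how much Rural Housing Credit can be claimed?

$622

Rural Housing Credit: 8% of the $4,100 excess over $221,000 is $328; credit = $950 − $328 = $622.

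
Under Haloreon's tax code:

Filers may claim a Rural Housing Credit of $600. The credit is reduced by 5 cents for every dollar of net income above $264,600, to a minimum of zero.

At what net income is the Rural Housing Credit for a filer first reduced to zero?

The credit falls by 5% of each dollar above $264,600, so it reaches zero when the excess is $600 / 5% = $12,000: income = $264,600 + $12,000 = $276,600.

$276,600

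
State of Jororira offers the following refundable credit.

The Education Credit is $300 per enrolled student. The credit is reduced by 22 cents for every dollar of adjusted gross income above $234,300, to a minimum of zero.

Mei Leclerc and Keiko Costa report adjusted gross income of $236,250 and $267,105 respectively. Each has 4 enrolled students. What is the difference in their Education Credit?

Mei ($236,250): Education Credit: base = 4 × $300 = $1,200. 22% of the $1,950 excess over $234,300 is $429; credit = $1,200 − $429 = $771.
Keiko ($267,105): Education Credit: base = 4 × $300 = $1,200. 22% of the $32,805 excess over $234,300 is $7,217.10 ≥ base, so the credit is $0.
Difference: |$771 − $0| = $771.

$771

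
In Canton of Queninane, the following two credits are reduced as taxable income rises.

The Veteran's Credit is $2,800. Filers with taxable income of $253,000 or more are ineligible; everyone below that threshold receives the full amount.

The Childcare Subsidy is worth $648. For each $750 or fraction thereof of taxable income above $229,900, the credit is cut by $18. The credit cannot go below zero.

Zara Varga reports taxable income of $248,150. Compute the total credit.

Veteran's Credit: $248,150 is below the $253,000 cutoff, so the full $2,800 applies.
Childcare Subsidy: income exceeds $229,900 by $18,250, which is 25 full-or-partial $750 increments; reduction = 25 × $18 = $450, leaving $198.
Total: $2,800 + $198 = $2,998.

$2,998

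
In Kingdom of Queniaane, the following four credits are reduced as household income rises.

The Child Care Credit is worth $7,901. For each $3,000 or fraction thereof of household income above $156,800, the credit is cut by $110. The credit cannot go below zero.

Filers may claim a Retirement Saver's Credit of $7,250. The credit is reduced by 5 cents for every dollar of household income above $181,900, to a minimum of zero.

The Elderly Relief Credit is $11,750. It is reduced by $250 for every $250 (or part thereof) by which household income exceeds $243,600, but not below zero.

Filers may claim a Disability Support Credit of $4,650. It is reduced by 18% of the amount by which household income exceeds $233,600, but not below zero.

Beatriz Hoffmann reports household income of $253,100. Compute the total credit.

Child Care Credit: income exceeds $156,800 by $96,300, which is 33 full-or-partial $3,000 increments; reduction = 33 × $110 = $3,630, leaving $4,271.
Retirement Saver's Credit: 5% of the $71,200 excess over $181,900 is $3,560; credit = $7,250 − $3,560 = $3,690.
Elderly Relief Credit: income exceeds $243,600 by $9,500, which is 38 full-or-partial $250 increments; reduction = 38 × $250 = $9,500, leaving $2,250.
Disability Support Credit: 18% of the $19,500 excess over $233,600 is $3,510; credit = $4,650 − $3,510 = $1,140.
Total: $4,271 + $3,690 + $2,250 + $1,140 = $11,351.

$11,351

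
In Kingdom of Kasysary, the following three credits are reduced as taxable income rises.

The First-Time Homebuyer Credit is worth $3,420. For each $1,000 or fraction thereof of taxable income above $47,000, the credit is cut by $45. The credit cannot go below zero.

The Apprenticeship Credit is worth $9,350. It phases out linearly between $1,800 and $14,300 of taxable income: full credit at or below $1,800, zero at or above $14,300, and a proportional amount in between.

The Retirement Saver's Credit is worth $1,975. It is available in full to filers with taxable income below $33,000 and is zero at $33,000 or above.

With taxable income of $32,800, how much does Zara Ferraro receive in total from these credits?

First-Time Homebuyer Credit: $32,800 is at or below the $47,000 threshold, so the full $3,420 applies.
Apprenticeship Credit: $32,800 is at or above $14,300, so the credit is $0.
Retirement Saver's Credit: $32,800 is below the $33,000 cutoff, so the full $1,975 applies.
Total: $3,420 + $0 + $1,975 = $5,395.

$5,395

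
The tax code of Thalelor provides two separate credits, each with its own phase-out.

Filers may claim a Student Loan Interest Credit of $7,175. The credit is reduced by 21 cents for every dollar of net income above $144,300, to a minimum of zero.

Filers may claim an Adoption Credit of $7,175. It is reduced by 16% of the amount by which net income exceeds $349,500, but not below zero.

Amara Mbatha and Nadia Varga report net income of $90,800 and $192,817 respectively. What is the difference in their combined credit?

Amara ($90,800): Student Loan Interest Credit: $90,800 is at or below the $144,300 threshold, so the full $7,175 applies. Adoption Credit: $90,800 is at or below the $349,500 threshold, so the full $7,175 applies. total $7,175 + $7,175 = $14,350
Nadia ($192,817): Student Loan Interest Credit: 21% of the $48,517 excess over $144,300 is $10,188.57 ≥ base, so the credit is $0. Adoption Credit: $192,817 is at or below the $349,500 threshold, so the full $7,175 applies. total $0 + $7,175 = $7,175
Difference: |$14,350 − $7,175| = $7,175.

$7,175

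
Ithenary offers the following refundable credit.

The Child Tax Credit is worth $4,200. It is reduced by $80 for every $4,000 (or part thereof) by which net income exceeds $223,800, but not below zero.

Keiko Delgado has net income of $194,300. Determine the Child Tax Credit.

Child Tax Credit: $194,300 is at or below the $223,800 threshold, so the full $4,200 applies.

$4,200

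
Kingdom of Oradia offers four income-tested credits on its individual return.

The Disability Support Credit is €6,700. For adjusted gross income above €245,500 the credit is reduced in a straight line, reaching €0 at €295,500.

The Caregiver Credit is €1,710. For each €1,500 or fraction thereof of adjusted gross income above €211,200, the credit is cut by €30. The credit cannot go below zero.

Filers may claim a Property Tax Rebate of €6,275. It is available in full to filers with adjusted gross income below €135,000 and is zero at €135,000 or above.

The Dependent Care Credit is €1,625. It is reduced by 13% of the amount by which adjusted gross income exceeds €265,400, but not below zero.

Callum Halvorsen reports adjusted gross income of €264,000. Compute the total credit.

Disability Support Credit: €264,000 is €18,500 into a €50,000 phase-out range, leaving 31,500/50,000 of the credit: €6,700 × 31,500/50,000 = €4,221.
Caregiver Credit: income exceeds €211,200 by €52,800, which is 36 full-or-partial €1,500 increments; reduction = 36 × €30 = €1,080, leaving €630.
Property Tax Rebate: €264,000 meets or exceeds the €135,000 cutoff, so the credit is €0.
Dependent Care Credit: €264,000 is at or below the €265,400 threshold, so the full €1,625 applies.
Total: €4,221 + €630 + €0 + €1,625 = €6,476.

€6,476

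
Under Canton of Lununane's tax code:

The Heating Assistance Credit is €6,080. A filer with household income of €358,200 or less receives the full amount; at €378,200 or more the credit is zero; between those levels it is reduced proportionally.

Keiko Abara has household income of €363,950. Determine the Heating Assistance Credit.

Heating Assistance Credit: €363,950 is €5,750 into a €20,000 phase-out range, leaving 14,250/20,000 of the credit: €6,080 × 14,250/20,000 = €4,332.

€4,332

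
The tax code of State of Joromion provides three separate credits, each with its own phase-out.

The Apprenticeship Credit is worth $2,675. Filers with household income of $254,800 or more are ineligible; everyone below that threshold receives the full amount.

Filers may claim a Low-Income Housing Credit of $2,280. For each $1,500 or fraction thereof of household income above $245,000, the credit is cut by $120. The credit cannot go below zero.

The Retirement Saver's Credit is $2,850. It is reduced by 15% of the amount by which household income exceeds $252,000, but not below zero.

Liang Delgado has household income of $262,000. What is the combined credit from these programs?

Apprenticeship Credit: $262,000 meets or exceeds the $254,800 cutoff, so the credit is $0.
Low-Income Housing Credit: income exceeds $245,000 by $17,000, which is 12 full-or-partial $1,500 increments; reduction = 12 × $120 = $1,440, leaving $840.
Retirement Saver's Credit: 15% of the $10,000 excess over $252,000 is $1,500; credit = $2,850 − $1,500 = $1,350.
Total: $0 + $840 + $1,350 = $2,190.

$2,190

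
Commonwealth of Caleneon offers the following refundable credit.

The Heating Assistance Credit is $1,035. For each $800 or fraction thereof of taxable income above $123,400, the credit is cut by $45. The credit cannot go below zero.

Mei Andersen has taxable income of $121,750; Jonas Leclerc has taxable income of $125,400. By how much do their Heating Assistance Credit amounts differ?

$135

Mei ($121,750): Heating Assistance Credit: $121,750 is at or below the $123,400 threshold, so the full $1,035 applies.
Jonas ($125,400): Heating Assistance Credit: income exceeds $123,400 by $2,000, which is 3 full-or-partial $800 increments; reduction = 3 × $45 = $135, leaving $900.
Difference: |$1,035 − $900| = $135.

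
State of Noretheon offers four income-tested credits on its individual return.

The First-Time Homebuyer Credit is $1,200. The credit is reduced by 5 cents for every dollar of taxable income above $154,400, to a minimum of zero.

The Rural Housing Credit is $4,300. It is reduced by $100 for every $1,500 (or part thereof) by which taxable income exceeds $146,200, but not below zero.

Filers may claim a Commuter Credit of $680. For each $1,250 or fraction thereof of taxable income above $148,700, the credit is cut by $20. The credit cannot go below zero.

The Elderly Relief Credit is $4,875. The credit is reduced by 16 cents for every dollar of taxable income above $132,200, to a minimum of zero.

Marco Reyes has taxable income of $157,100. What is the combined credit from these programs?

First-Time Homebuyer Credit: 5% of the $2,700 excess over $154,400 is $135; credit = $1,200 − $135 = $1,065.
Rural Housing Credit: income exceeds $146,200 by $10,900, which is 8 full-or-partial $1,500 increments; reduction = 8 × $100 = $800, leaving $3,500.
Commuter Credit: income exceeds $148,700 by $8,400, which is 7 full-or-partial $1,250 increments; reduction = 7 × $20 = $140, leaving $540.
Elderly Relief Credit: 16% of the $24,900 excess over $132,200 is $3,984; credit = $4,875 − $3,984 = $891.
Total: $1,065 + $3,500 + $540 + $891 = $5,996.

$5,996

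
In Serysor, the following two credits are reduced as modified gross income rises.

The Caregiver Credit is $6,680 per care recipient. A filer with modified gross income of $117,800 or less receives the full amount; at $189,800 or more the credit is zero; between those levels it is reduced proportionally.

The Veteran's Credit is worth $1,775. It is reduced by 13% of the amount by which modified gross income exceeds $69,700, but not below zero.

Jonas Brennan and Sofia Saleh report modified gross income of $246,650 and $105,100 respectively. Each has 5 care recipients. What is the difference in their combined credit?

$33,400

Jonas ($246,650): Caregiver Credit: base = 5 × $6,680 = $33,400. $246,650 is at or above $189,800, so the credit is $0. Veteran's Credit: 13% of the $176,950 excess over $69,700 is $23,003.50 ≥ base, so the credit is $0. total $0 + $0 = $0
Sofia ($105,100): Caregiver Credit: base = 5 × $6,680 = $33,400. $105,100 is at or below the $117,800 threshold, so the full $33,400 applies. Veteran's Credit: 13% of the $35,400 excess over $69,700 is $4,602 ≥ base, so the credit is $0. total $33,400 + $0 = $33,400
Difference: |$0 − $33,400| = $33,400.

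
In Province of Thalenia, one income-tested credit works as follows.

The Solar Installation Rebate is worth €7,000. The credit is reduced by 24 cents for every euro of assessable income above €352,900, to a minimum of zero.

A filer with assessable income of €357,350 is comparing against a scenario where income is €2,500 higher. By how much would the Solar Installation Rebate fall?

€600

At €357,350 — 24% of the €4,450 excess over €352,900 is €1,068; credit = €7,000 − €1,068 = €5,932.
At €359,850 — 24% of the €6,950 excess over €352,900 is €1,668; credit = €7,000 − €1,668 = €5,332.
Lost: €5,932 − €5,332 = €600.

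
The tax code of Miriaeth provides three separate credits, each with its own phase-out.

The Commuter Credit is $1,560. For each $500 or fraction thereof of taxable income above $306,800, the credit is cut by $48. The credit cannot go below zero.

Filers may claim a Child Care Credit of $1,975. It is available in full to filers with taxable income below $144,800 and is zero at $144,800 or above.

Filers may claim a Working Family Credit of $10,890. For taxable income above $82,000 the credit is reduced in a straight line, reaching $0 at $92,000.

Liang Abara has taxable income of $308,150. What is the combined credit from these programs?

$1,416

Commuter Credit: income exceeds $306,800 by $1,350, which is 3 full-or-partial $500 increments; reduction = 3 × $48 = $144, leaving $1,416.
Child Care Credit: $308,150 meets or exceeds the $144,800 cutoff, so the credit is $0.
Working Family Credit: $308,150 is at or above $92,000, so the credit is $0.
Total: $1,416 + $0 + $0 = $1,416.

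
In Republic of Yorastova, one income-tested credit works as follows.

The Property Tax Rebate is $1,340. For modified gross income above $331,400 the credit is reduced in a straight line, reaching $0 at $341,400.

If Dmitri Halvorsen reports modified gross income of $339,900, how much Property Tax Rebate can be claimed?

Property Tax Rebate: $339,900 is $8,500 into a $10,000 phase-out range, leaving 1,500/10,000 of the credit: $1,340 × 1,500/10,000 = $201.

$201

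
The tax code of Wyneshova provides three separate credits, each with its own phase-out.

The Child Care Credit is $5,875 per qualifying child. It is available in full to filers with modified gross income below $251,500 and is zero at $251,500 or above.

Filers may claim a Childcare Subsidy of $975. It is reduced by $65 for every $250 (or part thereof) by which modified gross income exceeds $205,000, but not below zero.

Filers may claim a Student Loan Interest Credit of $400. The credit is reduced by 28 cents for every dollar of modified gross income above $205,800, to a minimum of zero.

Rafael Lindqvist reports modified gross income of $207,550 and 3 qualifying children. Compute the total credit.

$17,885

Child Care Credit: base = 3 × $5,875 = $17,625. $207,550 is below the $251,500 cutoff, so the full $17,625 applies.
Childcare Subsidy: income exceeds $205,000 by $2,550, which is 11 full-or-partial $250 increments; reduction = 11 × $65 = $715, leaving $260.
Student Loan Interest Credit: 28% of the $1,750 excess over $205,800 is $490 ≥ base, so the credit is $0.
Total: $17,625 + $260 + $0 = $17,885.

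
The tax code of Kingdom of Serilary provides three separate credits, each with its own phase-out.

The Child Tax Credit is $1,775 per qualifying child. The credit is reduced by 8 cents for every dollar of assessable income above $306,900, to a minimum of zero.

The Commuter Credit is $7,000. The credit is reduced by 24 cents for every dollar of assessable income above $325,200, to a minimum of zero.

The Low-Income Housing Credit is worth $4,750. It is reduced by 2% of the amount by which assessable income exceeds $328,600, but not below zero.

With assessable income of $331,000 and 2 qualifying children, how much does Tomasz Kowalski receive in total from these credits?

$11,932

Child Tax Credit: base = 2 × $1,775 = $3,550. 8% of the $24,100 excess over $306,900 is $1,928; credit = $3,550 − $1,928 = $1,622.
Commuter Credit: 24% of the $5,800 excess over $325,200 is $1,392; credit = $7,000 − $1,392 = $5,608.
Low-Income Housing Credit: 2% of the $2,400 excess over $328,600 is $48; credit = $4,750 − $48 = $4,702.
Total: $1,622 + $5,608 + $4,702 = $11,932.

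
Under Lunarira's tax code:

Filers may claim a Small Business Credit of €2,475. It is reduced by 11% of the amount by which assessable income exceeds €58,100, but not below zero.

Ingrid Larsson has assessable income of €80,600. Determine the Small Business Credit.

€0

Small Business Credit: 11% of the €22,500 excess over €58,100 is €2,475 ≥ base, so the credit is €0.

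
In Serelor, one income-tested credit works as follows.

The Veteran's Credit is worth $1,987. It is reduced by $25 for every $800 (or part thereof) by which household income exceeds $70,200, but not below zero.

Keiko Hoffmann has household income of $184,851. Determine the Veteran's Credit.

Veteran's Credit: income exceeds $70,200 by $114,651 → 144 increments × $25 = $3,600 ≥ base, so the credit is $0.

$0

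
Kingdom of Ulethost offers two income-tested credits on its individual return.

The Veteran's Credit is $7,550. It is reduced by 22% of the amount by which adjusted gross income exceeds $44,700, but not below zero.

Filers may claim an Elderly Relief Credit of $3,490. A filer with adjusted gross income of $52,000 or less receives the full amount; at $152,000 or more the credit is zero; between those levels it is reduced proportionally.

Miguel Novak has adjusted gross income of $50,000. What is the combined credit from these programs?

Veteran's Credit: 22% of the $5,300 excess over $44,700 is $1,166; credit = $7,550 − $1,166 = $6,384.
Elderly Relief Credit: $50,000 is at or below the $52,000 threshold, so the full $3,490 applies.
Total: $6,384 + $3,490 = $9,874.

$9,874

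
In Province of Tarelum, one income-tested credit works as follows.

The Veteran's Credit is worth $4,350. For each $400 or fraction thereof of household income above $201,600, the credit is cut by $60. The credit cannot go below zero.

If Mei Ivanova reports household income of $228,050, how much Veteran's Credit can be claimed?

Veteran's Credit: income exceeds $201,600 by $26,450, which is 67 full-or-partial $400 increments; reduction = 67 × $60 = $4,020, leaving $330.

$330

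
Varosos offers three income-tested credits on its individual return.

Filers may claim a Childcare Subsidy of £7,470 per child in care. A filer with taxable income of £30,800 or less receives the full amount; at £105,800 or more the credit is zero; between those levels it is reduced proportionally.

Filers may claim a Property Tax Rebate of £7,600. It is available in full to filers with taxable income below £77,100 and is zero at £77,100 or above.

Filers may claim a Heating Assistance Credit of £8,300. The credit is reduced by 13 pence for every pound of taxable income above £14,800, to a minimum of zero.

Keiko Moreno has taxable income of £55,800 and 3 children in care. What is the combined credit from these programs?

£25,510

Childcare Subsidy: base = 3 × £7,470 = £22,410. £55,800 is £25,000 into a £75,000 phase-out range, leaving 50,000/75,000 of the credit: £22,410 × 50,000/75,000 = £14,940.
Property Tax Rebate: £55,800 is below the £77,100 cutoff, so the full £7,600 applies.
Heating Assistance Credit: 13% of the £41,000 excess over £14,800 is £5,330; credit = £8,300 − £5,330 = £2,970.
Total: £14,940 + £7,600 + £2,970 = £25,510.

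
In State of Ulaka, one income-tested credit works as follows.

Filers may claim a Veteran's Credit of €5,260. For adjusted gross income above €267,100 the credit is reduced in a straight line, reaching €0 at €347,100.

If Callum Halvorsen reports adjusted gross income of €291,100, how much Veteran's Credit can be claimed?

Veteran's Credit: €291,100 is €24,000 into a €80,000 phase-out range, leaving 56,000/80,000 of the credit: €5,260 × 56,000/80,000 = €3,682.

€3,682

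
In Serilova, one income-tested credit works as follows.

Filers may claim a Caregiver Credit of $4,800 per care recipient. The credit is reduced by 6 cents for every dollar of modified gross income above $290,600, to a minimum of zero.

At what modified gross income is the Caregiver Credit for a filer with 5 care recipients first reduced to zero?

$690,600

Full credit = 5 × $4,800 = $24,000.
The credit falls by 6% of each dollar above $290,600, so it reaches zero when the excess is $24,000 / 6% = $400,000: income = $290,600 + $400,000 = $690,600.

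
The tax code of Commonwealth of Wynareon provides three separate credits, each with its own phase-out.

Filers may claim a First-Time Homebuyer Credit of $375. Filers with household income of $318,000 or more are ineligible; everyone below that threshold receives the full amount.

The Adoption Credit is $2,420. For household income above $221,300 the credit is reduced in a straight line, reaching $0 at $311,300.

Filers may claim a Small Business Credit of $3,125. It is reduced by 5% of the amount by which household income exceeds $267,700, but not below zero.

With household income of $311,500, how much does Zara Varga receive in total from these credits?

First-Time Homebuyer Credit: $311,500 is below the $318,000 cutoff, so the full $375 applies.
Adoption Credit: $311,500 is at or above $311,300, so the credit is $0.
Small Business Credit: 5% of the $43,800 excess over $267,700 is $2,190; credit = $3,125 − $2,190 = $935.
Total: $375 + $0 + $935 = $1,310.

$1,310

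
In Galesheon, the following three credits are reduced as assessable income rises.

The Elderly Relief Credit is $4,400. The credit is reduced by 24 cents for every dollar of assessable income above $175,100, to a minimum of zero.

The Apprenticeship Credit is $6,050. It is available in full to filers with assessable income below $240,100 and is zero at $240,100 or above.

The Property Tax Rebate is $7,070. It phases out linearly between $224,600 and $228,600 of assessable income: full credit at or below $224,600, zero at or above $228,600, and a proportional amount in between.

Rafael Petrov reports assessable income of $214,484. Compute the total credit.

$13,120

Elderly Relief Credit: 24% of the $39,384 excess over $175,100 is $9,452.16 ≥ base, so the credit is $0.
Apprenticeship Credit: $214,484 is below the $240,100 cutoff, so the full $6,050 applies.
Property Tax Rebate: $214,484 is at or below the $224,600 threshold, so the full $7,070 applies.
Total: $0 + $6,050 + $7,070 = $13,120.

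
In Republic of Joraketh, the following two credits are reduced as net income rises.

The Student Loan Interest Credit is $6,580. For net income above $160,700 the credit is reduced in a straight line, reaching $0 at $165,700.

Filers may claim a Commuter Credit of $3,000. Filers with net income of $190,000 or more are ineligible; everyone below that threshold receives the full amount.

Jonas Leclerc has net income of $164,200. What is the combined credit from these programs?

$4,974

Student Loan Interest Credit: $164,200 is $3,500 into a $5,000 phase-out range, leaving 1,500/5,000 of the credit: $6,580 × 1,500/5,000 = $1,974.
Commuter Credit: $164,200 is below the $190,000 cutoff, so the full $3,000 applies.
Total: $1,974 + $3,000 = $4,974.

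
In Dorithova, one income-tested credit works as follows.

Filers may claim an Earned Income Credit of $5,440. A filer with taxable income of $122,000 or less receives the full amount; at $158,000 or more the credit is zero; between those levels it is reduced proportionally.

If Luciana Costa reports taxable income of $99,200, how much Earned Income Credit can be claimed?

Earned Income Credit: $99,200 is at or below the $122,000 threshold, so the full $5,440 applies.

$5,440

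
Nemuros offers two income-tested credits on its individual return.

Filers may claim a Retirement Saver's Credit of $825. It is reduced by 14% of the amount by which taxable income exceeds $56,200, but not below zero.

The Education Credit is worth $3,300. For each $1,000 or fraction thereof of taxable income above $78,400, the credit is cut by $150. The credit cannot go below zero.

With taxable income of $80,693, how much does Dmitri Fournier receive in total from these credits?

Retirement Saver's Credit: 14% of the $24,493 excess over $56,200 is $3,429.02 ≥ base, so the credit is $0.
Education Credit: income exceeds $78,400 by $2,293, which is 3 full-or-partial $1,000 increments; reduction = 3 × $150 = $450, leaving $2,850.
Total: $0 + $2,850 = $2,850.

$2,850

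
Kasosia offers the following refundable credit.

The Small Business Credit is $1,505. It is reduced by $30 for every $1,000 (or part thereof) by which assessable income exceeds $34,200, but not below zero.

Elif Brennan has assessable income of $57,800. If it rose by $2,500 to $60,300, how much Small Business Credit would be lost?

$90

At $57,800 — income exceeds $34,200 by $23,600, which is 24 full-or-partial $1,000 increments; reduction = 24 × $30 = $720, leaving $785.
At $60,300 — income exceeds $34,200 by $26,100, which is 27 full-or-partial $1,000 increments; reduction = 27 × $30 = $810, leaving $695.
Lost: $785 − $695 = $90.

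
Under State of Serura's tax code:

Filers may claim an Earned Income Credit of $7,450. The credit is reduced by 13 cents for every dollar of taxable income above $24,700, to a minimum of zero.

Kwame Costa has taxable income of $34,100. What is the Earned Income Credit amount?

$6,228

Earned Income Credit: 13% of the $9,400 excess over $24,700 is $1,222; credit = $7,450 − $1,222 = $6,228.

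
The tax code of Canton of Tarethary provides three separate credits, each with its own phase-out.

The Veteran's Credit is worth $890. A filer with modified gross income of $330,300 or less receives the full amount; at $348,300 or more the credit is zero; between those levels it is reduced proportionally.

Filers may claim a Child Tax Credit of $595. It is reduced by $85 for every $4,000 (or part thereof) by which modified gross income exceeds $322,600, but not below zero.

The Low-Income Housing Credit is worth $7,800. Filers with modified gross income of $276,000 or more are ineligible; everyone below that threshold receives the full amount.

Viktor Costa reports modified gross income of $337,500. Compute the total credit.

$789

Veteran's Credit: $337,500 is $7,200 into a $18,000 phase-out range, leaving 10,800/18,000 of the credit: $890 × 10,800/18,000 = $534.
Child Tax Credit: income exceeds $322,600 by $14,900, which is 4 full-or-partial $4,000 increments; reduction = 4 × $85 = $340, leaving $255.
Low-Income Housing Credit: $337,500 meets or exceeds the $276,000 cutoff, so the credit is $0.
Total: $534 + $255 + $0 = $789.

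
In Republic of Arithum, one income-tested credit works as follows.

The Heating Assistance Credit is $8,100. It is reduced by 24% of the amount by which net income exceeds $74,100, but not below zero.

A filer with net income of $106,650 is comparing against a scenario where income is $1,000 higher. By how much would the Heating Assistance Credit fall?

$240

At $106,650 — 24% of the $32,550 excess over $74,100 is $7,812; credit = $8,100 − $7,812 = $288.
At $107,650 — 24% of the $33,550 excess over $74,100 is $8,052; credit = $8,100 − $8,052 = $48.
Lost: $288 − $48 = $240.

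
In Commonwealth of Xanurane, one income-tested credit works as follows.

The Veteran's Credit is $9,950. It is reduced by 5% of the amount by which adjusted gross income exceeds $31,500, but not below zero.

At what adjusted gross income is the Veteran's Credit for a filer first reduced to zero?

The credit falls by 5% of each dollar above $31,500, so it reaches zero when the excess is $9,950 / 5% = $199,000: income = $31,500 + $199,000 = $230,500.

$230,500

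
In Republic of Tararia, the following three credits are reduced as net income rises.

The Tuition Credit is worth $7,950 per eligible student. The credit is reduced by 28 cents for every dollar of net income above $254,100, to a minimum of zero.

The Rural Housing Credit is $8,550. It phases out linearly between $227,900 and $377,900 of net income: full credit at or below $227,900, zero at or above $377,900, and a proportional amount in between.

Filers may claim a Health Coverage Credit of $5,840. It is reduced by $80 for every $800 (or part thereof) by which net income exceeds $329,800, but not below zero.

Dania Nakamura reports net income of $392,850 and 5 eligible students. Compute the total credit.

$900

Tuition Credit: base = 5 × $7,950 = $39,750. 28% of the $138,750 excess over $254,100 is $38,850; credit = $39,750 − $38,850 = $900.
Rural Housing Credit: $392,850 is at or above $377,900, so the credit is $0.
Health Coverage Credit: income exceeds $329,800 by $63,050 → 79 increments × $80 = $6,320 ≥ base, so the credit is $0.
Total: $900 + $0 + $0 = $900.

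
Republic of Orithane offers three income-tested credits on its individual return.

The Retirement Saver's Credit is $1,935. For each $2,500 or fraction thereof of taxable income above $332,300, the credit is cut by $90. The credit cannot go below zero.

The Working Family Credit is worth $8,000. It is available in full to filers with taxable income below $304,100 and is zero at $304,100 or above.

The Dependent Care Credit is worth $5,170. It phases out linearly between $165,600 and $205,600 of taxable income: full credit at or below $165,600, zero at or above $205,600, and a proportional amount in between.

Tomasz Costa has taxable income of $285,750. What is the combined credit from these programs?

Retirement Saver's Credit: $285,750 is at or below the $332,300 threshold, so the full $1,935 applies.
Working Family Credit: $285,750 is below the $304,100 cutoff, so the full $8,000 applies.
Dependent Care Credit: $285,750 is at or above $205,600, so the credit is $0.
Total: $1,935 + $8,000 + $0 = $9,935.

$9,935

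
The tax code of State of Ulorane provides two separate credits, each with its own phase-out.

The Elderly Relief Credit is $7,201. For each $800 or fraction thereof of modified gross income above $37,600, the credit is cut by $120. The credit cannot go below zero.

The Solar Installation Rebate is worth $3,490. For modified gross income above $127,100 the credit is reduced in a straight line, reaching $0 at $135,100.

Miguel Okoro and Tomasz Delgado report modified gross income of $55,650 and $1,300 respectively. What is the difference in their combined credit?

$2,760

Miguel ($55,650): Elderly Relief Credit: income exceeds $37,600 by $18,050, which is 23 full-or-partial $800 increments; reduction = 23 × $120 = $2,760, leaving $4,441. Solar Installation Rebate: $55,650 is at or below the $127,100 threshold, so the full $3,490 applies. total $4,441 + $3,490 = $7,931
Tomasz ($1,300): Elderly Relief Credit: $1,300 is at or below the $37,600 threshold, so the full $7,201 applies. Solar Installation Rebate: $1,300 is at or below the $127,100 threshold, so the full $3,490 applies. total $7,201 + $3,490 = $10,691
Difference: |$7,931 − $10,691| = $2,760.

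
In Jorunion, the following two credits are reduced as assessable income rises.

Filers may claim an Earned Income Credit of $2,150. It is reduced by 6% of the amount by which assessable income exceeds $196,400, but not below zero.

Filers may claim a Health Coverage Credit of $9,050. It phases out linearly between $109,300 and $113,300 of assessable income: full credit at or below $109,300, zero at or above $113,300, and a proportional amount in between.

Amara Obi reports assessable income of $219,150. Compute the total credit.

$785

Earned Income Credit: 6% of the $22,750 excess over $196,400 is $1,365; credit = $2,150 − $1,365 = $785.
Health Coverage Credit: $219,150 is at or above $113,300, so the credit is $0.
Total: $785 + $0 = $785.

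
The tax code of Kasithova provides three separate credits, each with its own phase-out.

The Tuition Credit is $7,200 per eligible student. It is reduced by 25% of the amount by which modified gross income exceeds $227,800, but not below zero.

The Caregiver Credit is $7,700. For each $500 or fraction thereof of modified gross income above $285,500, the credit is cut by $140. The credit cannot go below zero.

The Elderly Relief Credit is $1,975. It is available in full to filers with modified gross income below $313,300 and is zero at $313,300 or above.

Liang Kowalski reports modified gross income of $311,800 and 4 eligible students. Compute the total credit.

Tuition Credit: base = 4 × $7,200 = $28,800. 25% of the $84,000 excess over $227,800 is $21,000; credit = $28,800 − $21,000 = $7,800.
Caregiver Credit: income exceeds $285,500 by $26,300, which is 53 full-or-partial $500 increments; reduction = 53 × $140 = $7,420, leaving $280.
Elderly Relief Credit: $311,800 is below the $313,300 cutoff, so the full $1,975 applies.
Total: $7,800 + $280 + $1,975 = $10,055.

$10,055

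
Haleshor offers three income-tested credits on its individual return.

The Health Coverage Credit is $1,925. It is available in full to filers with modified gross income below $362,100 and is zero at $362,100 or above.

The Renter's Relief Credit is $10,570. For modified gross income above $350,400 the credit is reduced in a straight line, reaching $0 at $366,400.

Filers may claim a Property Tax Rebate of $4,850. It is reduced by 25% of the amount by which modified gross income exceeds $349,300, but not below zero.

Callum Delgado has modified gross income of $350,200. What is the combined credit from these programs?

Health Coverage Credit: $350,200 is below the $362,100 cutoff, so the full $1,925 applies.
Renter's Relief Credit: $350,200 is at or below the $350,400 threshold, so the full $10,570 applies.
Property Tax Rebate: 25% of the $900 excess over $349,300 is $225; credit = $4,850 − $225 = $4,625.
Total: $1,925 + $10,570 + $4,625 = $17,120.

$17,120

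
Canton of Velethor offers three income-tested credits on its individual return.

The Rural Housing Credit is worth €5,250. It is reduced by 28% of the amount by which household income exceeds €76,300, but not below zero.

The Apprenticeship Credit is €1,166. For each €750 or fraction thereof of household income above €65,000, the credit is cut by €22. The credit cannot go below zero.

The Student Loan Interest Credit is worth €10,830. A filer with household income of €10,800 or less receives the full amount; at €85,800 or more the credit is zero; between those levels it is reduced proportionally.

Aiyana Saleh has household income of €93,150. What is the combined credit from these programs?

Rural Housing Credit: 28% of the €16,850 excess over €76,300 is €4,718; credit = €5,250 − €4,718 = €532.
Apprenticeship Credit: income exceeds €65,000 by €28,150, which is 38 full-or-partial €750 increments; reduction = 38 × €22 = €836, leaving €330.
Student Loan Interest Credit: €93,150 is at or above €85,800, so the credit is €0.
Total: €532 + €330 + €0 = €862.

€862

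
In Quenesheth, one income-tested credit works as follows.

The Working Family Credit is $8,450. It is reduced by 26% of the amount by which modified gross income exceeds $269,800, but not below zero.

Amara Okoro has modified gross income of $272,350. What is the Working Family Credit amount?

$7,787

Working Family Credit: 26% of the $2,550 excess over $269,800 is $663; credit = $8,450 − $663 = $7,787.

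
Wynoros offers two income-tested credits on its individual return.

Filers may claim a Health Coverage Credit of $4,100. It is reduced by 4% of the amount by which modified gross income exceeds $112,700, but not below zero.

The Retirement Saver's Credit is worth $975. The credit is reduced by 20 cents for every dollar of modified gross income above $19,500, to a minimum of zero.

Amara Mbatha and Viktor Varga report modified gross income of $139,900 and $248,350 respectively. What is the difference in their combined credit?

$3,012

Amara ($139,900): Health Coverage Credit: 4% of the $27,200 excess over $112,700 is $1,088; credit = $4,100 − $1,088 = $3,012. Retirement Saver's Credit: 20% of the $120,400 excess over $19,500 is $24,080 ≥ base, so the credit is $0. total $3,012 + $0 = $3,012
Viktor ($248,350): Health Coverage Credit: 4% of the $135,650 excess over $112,700 is $5,426 ≥ base, so the credit is $0. Retirement Saver's Credit: 20% of the $228,850 excess over $19,500 is $45,770 ≥ base, so the credit is $0. total $0 + $0 = $0
Difference: |$3,012 − $0| = $3,012.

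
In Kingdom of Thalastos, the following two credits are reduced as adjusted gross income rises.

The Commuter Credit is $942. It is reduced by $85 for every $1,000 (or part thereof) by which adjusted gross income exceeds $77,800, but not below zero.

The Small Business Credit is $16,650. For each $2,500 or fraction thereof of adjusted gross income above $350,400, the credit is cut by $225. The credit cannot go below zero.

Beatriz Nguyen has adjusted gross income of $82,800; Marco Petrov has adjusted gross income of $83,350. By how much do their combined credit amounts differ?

Beatriz ($82,800): Commuter Credit: income exceeds $77,800 by $5,000, which is 5 full-or-partial $1,000 increments; reduction = 5 × $85 = $425, leaving $517. Small Business Credit: $82,800 is at or below the $350,400 threshold, so the full $16,650 applies. total $517 + $16,650 = $17,167
Marco ($83,350): Commuter Credit: income exceeds $77,800 by $5,550, which is 6 full-or-partial $1,000 increments; reduction = 6 × $85 = $510, leaving $432. Small Business Credit: $83,350 is at or below the $350,400 threshold, so the full $16,650 applies. total $432 + $16,650 = $17,082
Difference: |$17,167 − $17,082| = $85.

$85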